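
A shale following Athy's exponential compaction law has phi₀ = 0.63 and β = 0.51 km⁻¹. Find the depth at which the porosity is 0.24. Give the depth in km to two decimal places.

1.89 km

Invert Athy's law: Z = ln(phi₀/phi) / β
Z = ln(0.63/0.24) / 0.51 = ln(2.625) / 0.51 = 0.9651 / 0.51 = 1.892 km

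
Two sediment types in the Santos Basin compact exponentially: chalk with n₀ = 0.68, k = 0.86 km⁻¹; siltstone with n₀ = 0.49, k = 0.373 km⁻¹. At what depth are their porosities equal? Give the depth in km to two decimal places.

0.67 km

Set n₀ₐ e^(−kₐZ) = n₀ᵦ e^(−kᵦZ) ⇒ ln(n₀ₐ/n₀ᵦ) = (kₐ − kᵦ)·Z
Z = ln(0.68/0.49) / (0.86 − 0.373) = 0.3277 / 0.487 = 0.673 km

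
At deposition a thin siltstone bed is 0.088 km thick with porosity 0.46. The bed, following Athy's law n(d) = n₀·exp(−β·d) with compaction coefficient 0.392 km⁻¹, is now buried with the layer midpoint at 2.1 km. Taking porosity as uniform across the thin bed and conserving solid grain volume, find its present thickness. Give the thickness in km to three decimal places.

Porosity at 2.1 km: n = 0.46·exp(−0.392×2.1) = 0.2020
Solid-volume conservation: h(1−n) = h₀(1−n₀) ⇒ h = h₀·(1−n₀)/(1−n)
h = 0.088 × (1 − 0.46)/(1 − 0.2020) = 0.088 × 0.6767 = 0.0595 km

0.060 km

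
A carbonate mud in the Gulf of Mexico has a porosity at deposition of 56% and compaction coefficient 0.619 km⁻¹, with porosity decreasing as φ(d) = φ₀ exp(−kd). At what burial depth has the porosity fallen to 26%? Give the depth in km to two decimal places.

Invert Athy's law: d = ln(φ₀/φ) / k
d = ln(0.56/0.26) / 0.619 = ln(2.154) / 0.619 = 0.7673 / 0.619 = 1.240 km

1.24 km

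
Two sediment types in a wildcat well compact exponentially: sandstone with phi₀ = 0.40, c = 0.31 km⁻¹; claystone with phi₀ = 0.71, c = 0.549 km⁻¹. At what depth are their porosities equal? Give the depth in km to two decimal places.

2.40 km

Set phi₀ₐ e^(−cₐZ) = phi₀ᵦ e^(−cᵦZ) ⇒ ln(phi₀ₐ/phi₀ᵦ) = (cₐ − cᵦ)·Z
Z = ln(0.4/0.71) / (0.31 − 0.549) = -0.5738 / -0.239 = 2.401 km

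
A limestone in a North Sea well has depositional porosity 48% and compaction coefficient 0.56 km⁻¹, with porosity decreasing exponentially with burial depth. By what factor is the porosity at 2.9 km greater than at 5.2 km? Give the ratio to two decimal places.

n(z₁)/n(z₂) = e^(−β·z₁)/e^(−β·z₂) = e^{β(z₂−z₁)}
= exp(0.56 × 2.3) = exp(1.288) = 3.6255

3.63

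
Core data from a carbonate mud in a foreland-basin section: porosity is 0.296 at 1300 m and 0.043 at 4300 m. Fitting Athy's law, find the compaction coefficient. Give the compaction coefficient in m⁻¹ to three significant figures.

0.000643 m⁻¹

Working in km (1 km = 1000 m; β in km⁻¹ = β in m⁻¹ × 1000):
Athy: n(z) = n₀ e^(−βz) ⇒ n₁/n₂ = e^{β(z₂−z₁)} ⇒ β = ln(n₁/n₂)/(z₂−z₁)
β = ln(0.296/0.043) / (4.3 − 1.3) = ln(6.884) / 3 = 1.9292 / 3 = 0.6431 km⁻¹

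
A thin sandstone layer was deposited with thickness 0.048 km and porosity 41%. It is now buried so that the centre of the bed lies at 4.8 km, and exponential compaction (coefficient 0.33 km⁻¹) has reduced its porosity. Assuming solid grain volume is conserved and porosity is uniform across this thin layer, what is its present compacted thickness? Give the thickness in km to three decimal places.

0.031 km

Porosity at 4.8 km: φ = 0.41·exp(−0.33×4.8) = 0.0841
Solid-volume conservation: h(1−φ) = h₀(1−φ₀) ⇒ h = h₀·(1−φ₀)/(1−φ)
h = 0.048 × (1 − 0.41)/(1 − 0.0841) = 0.048 × 0.6442 = 0.0309 km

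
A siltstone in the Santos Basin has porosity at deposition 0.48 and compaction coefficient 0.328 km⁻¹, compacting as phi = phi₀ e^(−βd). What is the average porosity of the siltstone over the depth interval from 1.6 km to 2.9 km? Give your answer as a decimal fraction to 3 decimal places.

⟨phi⟩ = (1/(d₂−d₁)) ∫ phi₀ e^(−βd) dd = phi₀·(e^(−β·d₁) − e^(−β·d₂)) / (β·(d₂−d₁))
e^(−0.328×1.6) = 0.5917; e^(−0.328×2.9) = 0.3863
⟨phi⟩ = 0.48 × (0.5917 − 0.3863) / (0.328 × 1.3) = 0.48 × 0.4817 = 0.2312

0.231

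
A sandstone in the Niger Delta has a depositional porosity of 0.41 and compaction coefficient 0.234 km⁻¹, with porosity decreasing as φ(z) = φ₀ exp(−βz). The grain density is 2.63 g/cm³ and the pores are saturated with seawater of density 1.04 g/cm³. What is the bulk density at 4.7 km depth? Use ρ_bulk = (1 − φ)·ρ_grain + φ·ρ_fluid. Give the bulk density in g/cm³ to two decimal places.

Porosity at depth: φ = 0.41·exp(−0.234×4.7) = 0.41×0.3329 = 0.1365
Bulk density: ρ_b = (1−φ)ρ_g + φ·ρ_f = 0.8635×2.63 + 0.1365×1.04
       = 2.271 + 0.142 = 2.413 g/cm³

2.41 g/cm³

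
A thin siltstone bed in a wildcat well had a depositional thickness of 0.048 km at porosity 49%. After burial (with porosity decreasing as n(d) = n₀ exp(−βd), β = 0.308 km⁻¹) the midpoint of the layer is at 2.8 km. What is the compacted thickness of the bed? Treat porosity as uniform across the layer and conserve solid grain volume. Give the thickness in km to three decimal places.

Porosity at 2.8 km: n = 0.49·exp(−0.308×2.8) = 0.2069
Solid-volume conservation: h(1−n) = h₀(1−n₀) ⇒ h = h₀·(1−n₀)/(1−n)
h = 0.048 × (1 − 0.49)/(1 − 0.2069) = 0.048 × 0.6430 = 0.0309 km

0.031 km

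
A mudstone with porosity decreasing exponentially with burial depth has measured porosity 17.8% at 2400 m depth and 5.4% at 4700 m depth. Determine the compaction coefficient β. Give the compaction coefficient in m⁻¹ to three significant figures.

0.000519 m⁻¹

Working in km (1 km = 1000 m; β in km⁻¹ = β in m⁻¹ × 1000):
Athy: φ(z) = φ₀ e^(−βz) ⇒ φ₁/φ₂ = e^{β(z₂−z₁)} ⇒ β = ln(φ₁/φ₂)/(z₂−z₁)
β = ln(0.178/0.054) / (4.7 − 2.4) = ln(3.296) / 2.3 = 1.1928 / 2.3 = 0.5186 km⁻¹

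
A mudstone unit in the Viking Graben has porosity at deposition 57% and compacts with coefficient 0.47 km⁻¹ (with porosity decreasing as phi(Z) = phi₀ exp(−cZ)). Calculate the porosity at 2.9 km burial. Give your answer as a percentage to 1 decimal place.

phi = phi₀·exp(−c·Z) = 0.57 × exp(−0.47 × 2.9) = 0.57 × exp(−1.363)
  = 0.57 × 0.2559 = 0.1459

14.6%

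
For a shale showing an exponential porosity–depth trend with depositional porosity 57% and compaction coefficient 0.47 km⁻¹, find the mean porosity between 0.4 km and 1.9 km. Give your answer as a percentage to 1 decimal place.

⟨phi⟩ = (1/(Z₂−Z₁)) ∫ phi₀ e^(−βZ) dZ = phi₀·(e^(−β·Z₁) − e^(−β·Z₂)) / (β·(Z₂−Z₁))
e^(−0.47×0.4) = 0.8286; e^(−0.47×1.9) = 0.4094
⟨phi⟩ = 0.57 × (0.8286 − 0.4094) / (0.47 × 1.5) = 0.57 × 0.5946 = 0.3389

33.9%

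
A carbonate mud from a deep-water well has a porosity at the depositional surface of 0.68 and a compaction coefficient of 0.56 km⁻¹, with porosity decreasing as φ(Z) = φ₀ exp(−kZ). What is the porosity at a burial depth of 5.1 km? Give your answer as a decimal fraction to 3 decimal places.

0.039

φ = φ₀·exp(−k·Z) = 0.68 × exp(−0.56 × 5.1) = 0.68 × exp(−2.856)
  = 0.68 × 0.0575 = 0.0391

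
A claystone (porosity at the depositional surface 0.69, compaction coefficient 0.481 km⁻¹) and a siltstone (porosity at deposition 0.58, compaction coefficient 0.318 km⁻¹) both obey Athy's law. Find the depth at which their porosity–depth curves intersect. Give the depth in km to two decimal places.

Set phi₀ₐ e^(−cₐZ) = phi₀ᵦ e^(−cᵦZ) ⇒ ln(phi₀ₐ/phi₀ᵦ) = (cₐ − cᵦ)·Z
Z = ln(0.69/0.58) / (0.481 − 0.318) = 0.1737 / 0.163 = 1.065 km

1.07 km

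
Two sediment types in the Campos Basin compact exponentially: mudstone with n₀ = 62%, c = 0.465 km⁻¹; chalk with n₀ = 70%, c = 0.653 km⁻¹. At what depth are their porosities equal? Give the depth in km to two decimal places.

0.65 km

Set n₀ₐ e^(−cₐd) = n₀ᵦ e^(−cᵦd) ⇒ ln(n₀ₐ/n₀ᵦ) = (cₐ − cᵦ)·d
d = ln(0.62/0.7) / (0.465 − 0.653) = -0.1214 / -0.188 = 0.646 km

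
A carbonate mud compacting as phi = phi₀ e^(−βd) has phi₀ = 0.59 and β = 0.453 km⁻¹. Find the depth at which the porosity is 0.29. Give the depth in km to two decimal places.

1.57 km

Invert Athy's law: d = ln(phi₀/phi) / β
d = ln(0.59/0.29) / 0.453 = ln(2.034) / 0.453 = 0.7102 / 0.453 = 1.568 km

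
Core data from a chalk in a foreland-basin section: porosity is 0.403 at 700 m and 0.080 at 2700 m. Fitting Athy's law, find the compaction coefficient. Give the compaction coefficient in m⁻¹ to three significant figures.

Working in km (1 km = 1000 m; k in km⁻¹ = k in m⁻¹ × 1000):
Athy: φ(d) = φ₀ e^(−kd) ⇒ φ₁/φ₂ = e^{k(d₂−d₁)} ⇒ k = ln(φ₁/φ₂)/(d₂−d₁)
k = ln(0.403/0.08) / (2.7 − 0.7) = ln(5.038) / 2 = 1.6169 / 2 = 0.8085 km⁻¹

0.000808 m⁻¹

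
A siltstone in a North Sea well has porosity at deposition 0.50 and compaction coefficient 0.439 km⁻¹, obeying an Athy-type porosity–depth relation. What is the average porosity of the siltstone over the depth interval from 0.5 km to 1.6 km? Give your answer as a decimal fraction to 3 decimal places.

⟨phi⟩ = (1/(z₂−z₁)) ∫ phi₀ e^(−kz) dz = phi₀·(e^(−k·z₁) − e^(−k·z₂)) / (k·(z₂−z₁))
e^(−0.439×0.5) = 0.8029; e^(−0.439×1.6) = 0.4954
⟨phi⟩ = 0.5 × (0.8029 − 0.4954) / (0.439 × 1.1) = 0.5 × 0.6368 = 0.3184

0.318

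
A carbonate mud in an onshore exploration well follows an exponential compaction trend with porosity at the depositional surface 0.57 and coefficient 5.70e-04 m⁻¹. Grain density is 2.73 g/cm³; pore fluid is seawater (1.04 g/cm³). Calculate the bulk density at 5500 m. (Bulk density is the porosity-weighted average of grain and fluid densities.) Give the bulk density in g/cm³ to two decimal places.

Working in km (1 km = 1000 m; k in km⁻¹ = k in m⁻¹ × 1000):
Porosity at depth: φ = 0.57·exp(−0.57×5.5) = 0.57×0.0435 = 0.0248
Bulk density: ρ_b = (1−φ)ρ_g + φ·ρ_f = 0.9752×2.73 + 0.0248×1.04
       = 2.662 + 0.026 = 2.688 g/cm³

2.69 g/cm³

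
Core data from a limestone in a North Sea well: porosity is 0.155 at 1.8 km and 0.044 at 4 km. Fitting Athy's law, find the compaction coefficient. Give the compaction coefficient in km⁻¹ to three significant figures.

0.572 km⁻¹

Athy: phi(Z) = phi₀ e^(−cZ) ⇒ phi₁/phi₂ = e^{c(Z₂−Z₁)} ⇒ c = ln(phi₁/phi₂)/(Z₂−Z₁)
c = ln(0.155/0.044) / (4 − 1.8) = ln(3.523) / 2.2 = 1.2592 / 2.2 = 0.5724 km⁻¹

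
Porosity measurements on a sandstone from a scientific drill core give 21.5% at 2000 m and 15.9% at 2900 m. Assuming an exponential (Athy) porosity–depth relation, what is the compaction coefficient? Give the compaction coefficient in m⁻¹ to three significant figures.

Working in km (1 km = 1000 m; c in km⁻¹ = c in m⁻¹ × 1000):
Athy: phi(Z) = phi₀ e^(−cZ) ⇒ phi₁/phi₂ = e^{c(Z₂−Z₁)} ⇒ c = ln(phi₁/phi₂)/(Z₂−Z₁)
c = ln(0.215/0.159) / (2.9 − 2) = ln(1.352) / 0.9 = 0.3017 / 0.9 = 0.3353 km⁻¹

0.000335 m⁻¹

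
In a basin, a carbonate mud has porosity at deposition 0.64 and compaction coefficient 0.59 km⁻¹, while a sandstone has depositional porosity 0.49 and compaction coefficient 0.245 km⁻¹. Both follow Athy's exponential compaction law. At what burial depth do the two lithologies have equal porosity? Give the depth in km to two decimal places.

0.77 km

Set phi₀ₐ e^(−βₐd) = phi₀ᵦ e^(−βᵦd) ⇒ ln(phi₀ₐ/phi₀ᵦ) = (βₐ − βᵦ)·d
d = ln(0.64/0.49) / (0.59 − 0.245) = 0.2671 / 0.345 = 0.774 km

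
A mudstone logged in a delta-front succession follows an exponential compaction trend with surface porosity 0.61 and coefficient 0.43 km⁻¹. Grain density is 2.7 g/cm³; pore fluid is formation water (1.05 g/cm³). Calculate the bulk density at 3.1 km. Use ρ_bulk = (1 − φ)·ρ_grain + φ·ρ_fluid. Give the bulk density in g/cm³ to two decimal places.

2.43 g/cm³

Porosity at depth: phi = 0.61·exp(−0.43×3.1) = 0.61×0.2637 = 0.1608
Bulk density: ρ_b = (1−phi)ρ_g + phi·ρ_f = 0.8392×2.7 + 0.1608×1.05
       = 2.266 + 0.169 = 2.435 g/cm³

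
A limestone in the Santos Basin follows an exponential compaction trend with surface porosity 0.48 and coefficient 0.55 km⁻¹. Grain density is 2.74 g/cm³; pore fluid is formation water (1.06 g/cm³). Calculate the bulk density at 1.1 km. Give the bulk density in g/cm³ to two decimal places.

2.30 g/cm³

Porosity at depth: φ = 0.48·exp(−0.55×1.1) = 0.48×0.5461 = 0.2621
Bulk density: ρ_b = (1−φ)ρ_g + φ·ρ_f = 0.7379×2.74 + 0.2621×1.06
       = 2.022 + 0.278 = 2.300 g/cm³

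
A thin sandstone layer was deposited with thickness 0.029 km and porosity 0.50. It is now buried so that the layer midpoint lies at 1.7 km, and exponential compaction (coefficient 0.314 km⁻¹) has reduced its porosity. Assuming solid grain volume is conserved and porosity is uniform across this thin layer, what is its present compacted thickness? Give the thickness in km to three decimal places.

0.021 km

Porosity at 1.7 km: φ = 0.5·exp(−0.314×1.7) = 0.2932
Solid-volume conservation: h(1−φ) = h₀(1−φ₀) ⇒ h = h₀·(1−φ₀)/(1−φ)
h = 0.029 × (1 − 0.5)/(1 − 0.2932) = 0.029 × 0.7074 = 0.0205 km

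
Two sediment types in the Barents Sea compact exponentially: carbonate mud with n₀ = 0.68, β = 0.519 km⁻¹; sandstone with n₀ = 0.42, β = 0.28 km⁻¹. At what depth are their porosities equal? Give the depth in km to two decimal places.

Set n₀ₐ e^(−βₐZ) = n₀ᵦ e^(−βᵦZ) ⇒ ln(n₀ₐ/n₀ᵦ) = (βₐ − βᵦ)·Z
Z = ln(0.68/0.42) / (0.519 − 0.28) = 0.4818 / 0.239 = 2.016 km

2.02 km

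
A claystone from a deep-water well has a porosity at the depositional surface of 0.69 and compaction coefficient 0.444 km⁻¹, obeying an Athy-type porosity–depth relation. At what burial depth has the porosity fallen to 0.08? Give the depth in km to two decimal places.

Invert Athy's law: z = ln(φ₀/φ) / c
z = ln(0.69/0.08) / 0.444 = ln(8.625) / 0.444 = 2.1547 / 0.444 = 4.853 km

4.85 km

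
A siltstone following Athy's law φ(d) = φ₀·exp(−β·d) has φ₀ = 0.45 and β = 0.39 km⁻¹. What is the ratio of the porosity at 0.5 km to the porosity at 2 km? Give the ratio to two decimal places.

1.79

φ(d₁)/φ(d₂) = e^(−β·d₁)/e^(−β·d₂) = e^{β(d₂−d₁)}
= exp(0.39 × 1.5) = exp(0.585) = 1.7950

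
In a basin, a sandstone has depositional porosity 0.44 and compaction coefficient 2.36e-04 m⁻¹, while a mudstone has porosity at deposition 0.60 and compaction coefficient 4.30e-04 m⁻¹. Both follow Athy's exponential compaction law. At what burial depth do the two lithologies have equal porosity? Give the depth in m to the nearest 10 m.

Working in km (1 km = 1000 m; c in km⁻¹ = c in m⁻¹ × 1000):
Set n₀ₐ e^(−cₐz) = n₀ᵦ e^(−cᵦz) ⇒ ln(n₀ₐ/n₀ᵦ) = (cₐ − cᵦ)·z
z = ln(0.44/0.6) / (0.236 − 0.43) = -0.3102 / -0.194 = 1.599 km

1600 m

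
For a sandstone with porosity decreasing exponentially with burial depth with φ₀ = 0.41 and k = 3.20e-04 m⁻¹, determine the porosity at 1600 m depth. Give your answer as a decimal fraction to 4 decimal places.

0.2457

Working in km (1 km = 1000 m; k in km⁻¹ = k in m⁻¹ × 1000):
φ = φ₀·exp(−k·z) = 0.41 × exp(−0.32 × 1.6) = 0.41 × exp(−0.512)
  = 0.41 × 0.5993 = 0.2457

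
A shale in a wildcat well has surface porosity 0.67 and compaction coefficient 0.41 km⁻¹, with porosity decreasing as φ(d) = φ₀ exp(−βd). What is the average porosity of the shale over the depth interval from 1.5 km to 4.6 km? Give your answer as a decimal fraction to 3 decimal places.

⟨φ⟩ = (1/(d₂−d₁)) ∫ φ₀ e^(−βd) dd = φ₀·(e^(−β·d₁) − e^(−β·d₂)) / (β·(d₂−d₁))
e^(−0.41×1.5) = 0.5406; e^(−0.41×4.6) = 0.1517
⟨φ⟩ = 0.67 × (0.5406 − 0.1517) / (0.41 × 3.1) = 0.67 × 0.3060 = 0.2050

0.205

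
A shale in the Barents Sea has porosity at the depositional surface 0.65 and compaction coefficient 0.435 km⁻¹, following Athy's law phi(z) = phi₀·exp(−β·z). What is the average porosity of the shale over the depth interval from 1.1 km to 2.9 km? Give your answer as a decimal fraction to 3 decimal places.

0.279

⟨phi⟩ = (1/(z₂−z₁)) ∫ phi₀ e^(−βz) dz = phi₀·(e^(−β·z₁) − e^(−β·z₂)) / (β·(z₂−z₁))
e^(−0.435×1.1) = 0.6197; e^(−0.435×2.9) = 0.2832
⟨phi⟩ = 0.65 × (0.6197 − 0.2832) / (0.435 × 1.8) = 0.65 × 0.4297 = 0.2793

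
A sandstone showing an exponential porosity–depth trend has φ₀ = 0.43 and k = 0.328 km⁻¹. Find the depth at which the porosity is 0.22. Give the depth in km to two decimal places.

Invert Athy's law: Z = ln(φ₀/φ) / k
Z = ln(0.43/0.22) / 0.328 = ln(1.955) / 0.328 = 0.6702 / 0.328 = 2.043 km

2.04 km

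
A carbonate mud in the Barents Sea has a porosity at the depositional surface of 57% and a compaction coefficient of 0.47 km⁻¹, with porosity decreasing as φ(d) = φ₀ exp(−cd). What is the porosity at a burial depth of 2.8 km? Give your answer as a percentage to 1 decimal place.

φ = φ₀·exp(−c·d) = 0.57 × exp(−0.47 × 2.8) = 0.57 × exp(−1.316)
  = 0.57 × 0.2682 = 0.1529

15.3%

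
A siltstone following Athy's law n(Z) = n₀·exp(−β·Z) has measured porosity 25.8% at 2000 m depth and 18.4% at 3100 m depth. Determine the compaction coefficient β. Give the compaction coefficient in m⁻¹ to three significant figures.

Working in km (1 km = 1000 m; β in km⁻¹ = β in m⁻¹ × 1000):
Athy: n(Z) = n₀ e^(−βZ) ⇒ n₁/n₂ = e^{β(Z₂−Z₁)} ⇒ β = ln(n₁/n₂)/(Z₂−Z₁)
β = ln(0.258/0.184) / (3.1 − 2) = ln(1.402) / 1.1 = 0.3380 / 1.1 = 0.3073 km⁻¹

0.000307 m⁻¹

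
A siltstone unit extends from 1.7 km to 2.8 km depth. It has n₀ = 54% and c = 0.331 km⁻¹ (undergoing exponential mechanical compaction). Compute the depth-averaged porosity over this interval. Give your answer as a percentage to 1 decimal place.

25.8%

⟨n⟩ = (1/(d₂−d₁)) ∫ n₀ e^(−cd) dd = n₀·(e^(−c·d₁) − e^(−c·d₂)) / (c·(d₂−d₁))
e^(−0.331×1.7) = 0.5697; e^(−0.331×2.8) = 0.3958
⟨n⟩ = 0.54 × (0.5697 − 0.3958) / (0.331 × 1.1) = 0.54 × 0.4775 = 0.2578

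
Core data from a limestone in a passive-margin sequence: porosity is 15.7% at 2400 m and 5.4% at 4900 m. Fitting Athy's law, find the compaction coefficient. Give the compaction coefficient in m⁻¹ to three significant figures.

Working in km (1 km = 1000 m; k in km⁻¹ = k in m⁻¹ × 1000):
Athy: φ(z) = φ₀ e^(−kz) ⇒ φ₁/φ₂ = e^{k(z₂−z₁)} ⇒ k = ln(φ₁/φ₂)/(z₂−z₁)
k = ln(0.157/0.054) / (4.9 − 2.4) = ln(2.907) / 2.5 = 1.0673 / 2.5 = 0.4269 km⁻¹

0.000427 m⁻¹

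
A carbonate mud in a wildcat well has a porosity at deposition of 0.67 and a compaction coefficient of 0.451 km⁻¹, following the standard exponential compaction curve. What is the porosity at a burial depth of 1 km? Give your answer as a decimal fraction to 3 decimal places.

0.427

φ = φ₀·exp(−c·Z) = 0.67 × exp(−0.451 × 1) = 0.67 × exp(−0.451)
  = 0.67 × 0.6370 = 0.4268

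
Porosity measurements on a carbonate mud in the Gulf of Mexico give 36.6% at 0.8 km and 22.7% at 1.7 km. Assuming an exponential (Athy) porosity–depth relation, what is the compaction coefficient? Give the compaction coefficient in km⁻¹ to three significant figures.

0.531 km⁻¹

Athy: φ(z) = φ₀ e^(−kz) ⇒ φ₁/φ₂ = e^{k(z₂−z₁)} ⇒ k = ln(φ₁/φ₂)/(z₂−z₁)
k = ln(0.366/0.227) / (1.7 − 0.8) = ln(1.612) / 0.9 = 0.4777 / 0.9 = 0.5308 km⁻¹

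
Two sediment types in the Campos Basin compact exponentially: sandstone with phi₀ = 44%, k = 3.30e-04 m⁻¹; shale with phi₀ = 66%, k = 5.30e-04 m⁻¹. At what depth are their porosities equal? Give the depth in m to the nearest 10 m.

2030 m

Working in km (1 km = 1000 m; k in km⁻¹ = k in m⁻¹ × 1000):
Set phi₀ₐ e^(−kₐZ) = phi₀ᵦ e^(−kᵦZ) ⇒ ln(phi₀ₐ/phi₀ᵦ) = (kₐ − kᵦ)·Z
Z = ln(0.44/0.66) / (0.33 − 0.53) = -0.4055 / -0.2 = 2.027 km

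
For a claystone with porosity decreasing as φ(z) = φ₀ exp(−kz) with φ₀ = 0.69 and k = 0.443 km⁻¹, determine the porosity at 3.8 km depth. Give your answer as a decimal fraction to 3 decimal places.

φ = φ₀·exp(−k·z) = 0.69 × exp(−0.443 × 3.8) = 0.69 × exp(−1.683)
  = 0.69 × 0.1857 = 0.1282

0.128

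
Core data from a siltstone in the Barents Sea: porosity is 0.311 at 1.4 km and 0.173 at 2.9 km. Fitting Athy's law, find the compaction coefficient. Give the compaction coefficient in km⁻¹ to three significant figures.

0.391 km⁻¹

Athy: phi(d) = phi₀ e^(−kd) ⇒ phi₁/phi₂ = e^{k(d₂−d₁)} ⇒ k = ln(phi₁/phi₂)/(d₂−d₁)
k = ln(0.311/0.173) / (2.9 − 1.4) = ln(1.798) / 1.5 = 0.5865 / 1.5 = 0.391 km⁻¹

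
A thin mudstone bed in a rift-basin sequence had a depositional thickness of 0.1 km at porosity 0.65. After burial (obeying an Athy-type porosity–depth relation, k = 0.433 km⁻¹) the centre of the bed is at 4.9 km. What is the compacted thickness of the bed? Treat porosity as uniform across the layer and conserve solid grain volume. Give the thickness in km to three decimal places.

0.038 km

Porosity at 4.9 km: n = 0.65·exp(−0.433×4.9) = 0.0779
Solid-volume conservation: h(1−n) = h₀(1−n₀) ⇒ h = h₀·(1−n₀)/(1−n)
h = 0.1 × (1 − 0.65)/(1 − 0.0779) = 0.1 × 0.3796 = 0.0380 km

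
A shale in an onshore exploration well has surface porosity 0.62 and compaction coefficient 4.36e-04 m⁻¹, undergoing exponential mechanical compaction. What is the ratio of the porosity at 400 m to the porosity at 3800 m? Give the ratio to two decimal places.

Working in km (1 km = 1000 m; c in km⁻¹ = c in m⁻¹ × 1000):
φ(d₁)/φ(d₂) = e^(−c·d₁)/e^(−c·d₂) = e^{c(d₂−d₁)}
= exp(0.436 × 3.4) = exp(1.482) = 4.4035

4.40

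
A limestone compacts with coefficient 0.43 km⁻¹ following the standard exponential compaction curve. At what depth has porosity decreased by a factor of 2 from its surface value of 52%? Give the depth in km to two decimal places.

1.61 km

n/n₀ = 1/2 ⇒ exp(−β·d) = 1/2 ⇒ d = ln(2) / β
d = 0.6931 / 0.43 = 1.612 km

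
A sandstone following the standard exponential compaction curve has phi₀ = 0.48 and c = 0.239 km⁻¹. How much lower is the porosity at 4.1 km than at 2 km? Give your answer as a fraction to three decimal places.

0.117

phi(2) = 0.48·e^(−0.239×2) = 0.2976
phi(4.1) = 0.48·e^(−0.239×4.1) = 0.1802
Δphi = 0.2976 − 0.1802 = 0.1174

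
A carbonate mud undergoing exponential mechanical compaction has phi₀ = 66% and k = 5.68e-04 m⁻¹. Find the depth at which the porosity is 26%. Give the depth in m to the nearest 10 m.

Working in km (1 km = 1000 m; k in km⁻¹ = k in m⁻¹ × 1000):
Invert Athy's law: d = ln(phi₀/phi) / k
d = ln(0.66/0.26) / 0.568 = ln(2.538) / 0.568 = 0.9316 / 0.568 = 1.640 km

1640 m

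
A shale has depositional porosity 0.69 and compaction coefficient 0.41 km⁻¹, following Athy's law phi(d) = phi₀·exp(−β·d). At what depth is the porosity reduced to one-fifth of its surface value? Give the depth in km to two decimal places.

3.93 km

phi/phi₀ = 1/5 ⇒ exp(−β·d) = 1/5 ⇒ d = ln(5) / β
d = 1.6094 / 0.41 = 3.925 km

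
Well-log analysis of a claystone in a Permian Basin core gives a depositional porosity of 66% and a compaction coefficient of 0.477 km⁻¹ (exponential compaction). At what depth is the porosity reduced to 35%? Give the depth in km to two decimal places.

Invert Athy's law: d = ln(phi₀/phi) / k
d = ln(0.66/0.35) / 0.477 = ln(1.886) / 0.477 = 0.6343 / 0.477 = 1.330 km

1.33 km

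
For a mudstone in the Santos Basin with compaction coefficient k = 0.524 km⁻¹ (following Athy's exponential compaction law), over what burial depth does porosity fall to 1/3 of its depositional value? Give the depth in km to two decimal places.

2.10 km

n/n₀ = 1/3 ⇒ exp(−k·d) = 1/3 ⇒ d = ln(3) / k
d = 1.0986 / 0.524 = 2.097 km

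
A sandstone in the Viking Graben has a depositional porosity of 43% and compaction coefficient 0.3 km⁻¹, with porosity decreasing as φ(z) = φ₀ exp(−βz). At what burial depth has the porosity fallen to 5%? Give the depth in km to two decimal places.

7.17 km

Invert Athy's law: z = ln(φ₀/φ) / β
z = ln(0.43/0.05) / 0.3 = ln(8.6) / 0.3 = 2.1518 / 0.3 = 7.173 km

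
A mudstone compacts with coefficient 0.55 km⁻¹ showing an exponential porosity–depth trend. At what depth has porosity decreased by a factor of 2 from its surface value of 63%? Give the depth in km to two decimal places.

1.26 km

phi/phi₀ = 1/2 ⇒ exp(−c·d) = 1/2 ⇒ d = ln(2) / c
d = 0.6931 / 0.55 = 1.260 km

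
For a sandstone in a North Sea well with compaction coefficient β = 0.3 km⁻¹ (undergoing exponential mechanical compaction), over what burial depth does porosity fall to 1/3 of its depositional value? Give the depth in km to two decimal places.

3.66 km

phi/phi₀ = 1/3 ⇒ exp(−β·z) = 1/3 ⇒ z = ln(3) / β
z = 1.0986 / 0.3 = 3.662 km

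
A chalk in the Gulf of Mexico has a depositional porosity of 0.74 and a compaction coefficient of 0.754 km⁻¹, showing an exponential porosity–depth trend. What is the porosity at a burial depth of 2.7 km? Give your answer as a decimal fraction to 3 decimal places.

n = n₀·exp(−c·Z) = 0.74 × exp(−0.754 × 2.7) = 0.74 × exp(−2.036)
  = 0.74 × 0.1306 = 0.0966

0.097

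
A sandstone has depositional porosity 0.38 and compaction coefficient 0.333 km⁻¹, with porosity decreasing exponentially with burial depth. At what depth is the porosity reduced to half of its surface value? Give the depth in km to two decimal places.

n/n₀ = 1/2 ⇒ exp(−β·Z) = 1/2 ⇒ Z = ln(2) / β
Z = 0.6931 / 0.333 = 2.082 km

2.08 km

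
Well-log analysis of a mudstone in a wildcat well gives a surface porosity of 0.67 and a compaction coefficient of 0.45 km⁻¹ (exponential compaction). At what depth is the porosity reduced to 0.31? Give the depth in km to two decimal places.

1.71 km

Invert Athy's law: z = ln(n₀/n) / k
z = ln(0.67/0.31) / 0.45 = ln(2.161) / 0.45 = 0.7707 / 0.45 = 1.713 km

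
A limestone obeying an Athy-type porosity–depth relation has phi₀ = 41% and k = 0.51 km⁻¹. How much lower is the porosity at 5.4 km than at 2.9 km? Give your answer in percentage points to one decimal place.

phi(2.9) = 0.41·e^(−0.51×2.9) = 0.0934
phi(5.4) = 0.41·e^(−0.51×5.4) = 0.0261
Δphi = 0.0934 − 0.0261 = 0.0673

6.7 percentage points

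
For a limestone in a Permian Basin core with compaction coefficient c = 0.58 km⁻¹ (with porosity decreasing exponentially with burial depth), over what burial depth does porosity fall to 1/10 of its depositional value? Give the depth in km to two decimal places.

phi/phi₀ = 1/10 ⇒ exp(−c·z) = 1/10 ⇒ z = ln(10) / c
z = 2.3026 / 0.58 = 3.970 km

3.97 km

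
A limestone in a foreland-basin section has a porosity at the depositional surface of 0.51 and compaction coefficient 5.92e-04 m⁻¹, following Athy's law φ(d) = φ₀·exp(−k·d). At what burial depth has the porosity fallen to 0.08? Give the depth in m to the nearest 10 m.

Working in km (1 km = 1000 m; k in km⁻¹ = k in m⁻¹ × 1000):
Invert Athy's law: d = ln(φ₀/φ) / k
d = ln(0.51/0.08) / 0.592 = ln(6.375) / 0.592 = 1.8524 / 0.592 = 3.129 km

3130 m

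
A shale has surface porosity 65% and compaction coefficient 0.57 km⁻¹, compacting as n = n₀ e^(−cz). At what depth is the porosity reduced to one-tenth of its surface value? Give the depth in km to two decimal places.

n/n₀ = 1/10 ⇒ exp(−c·z) = 1/10 ⇒ z = ln(10) / c
z = 2.3026 / 0.57 = 4.040 km

4.04 km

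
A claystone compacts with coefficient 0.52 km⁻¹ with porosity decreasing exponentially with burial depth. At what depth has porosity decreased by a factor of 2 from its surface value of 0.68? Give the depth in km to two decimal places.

1.33 km

n/n₀ = 1/2 ⇒ exp(−c·z) = 1/2 ⇒ z = ln(2) / c
z = 0.6931 / 0.52 = 1.333 km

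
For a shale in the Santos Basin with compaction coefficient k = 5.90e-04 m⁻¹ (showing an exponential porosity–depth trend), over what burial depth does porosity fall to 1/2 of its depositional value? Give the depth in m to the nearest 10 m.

Working in km (1 km = 1000 m; k in km⁻¹ = k in m⁻¹ × 1000):
phi/phi₀ = 1/2 ⇒ exp(−k·z) = 1/2 ⇒ z = ln(2) / k
z = 0.6931 / 0.59 = 1.175 km

1170 m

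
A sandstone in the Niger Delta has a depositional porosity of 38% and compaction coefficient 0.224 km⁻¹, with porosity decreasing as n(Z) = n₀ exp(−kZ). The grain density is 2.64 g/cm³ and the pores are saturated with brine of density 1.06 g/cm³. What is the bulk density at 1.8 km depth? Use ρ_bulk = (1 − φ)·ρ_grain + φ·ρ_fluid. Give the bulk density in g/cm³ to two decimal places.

2.24 g/cm³

Porosity at depth: n = 0.38·exp(−0.224×1.8) = 0.38×0.6682 = 0.2539
Bulk density: ρ_b = (1−n)ρ_g + n·ρ_f = 0.7461×2.64 + 0.2539×1.06
       = 1.970 + 0.269 = 2.239 g/cm³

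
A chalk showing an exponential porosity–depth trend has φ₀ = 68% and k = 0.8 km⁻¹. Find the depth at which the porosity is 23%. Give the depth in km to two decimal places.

Invert Athy's law: z = ln(φ₀/φ) / k
z = ln(0.68/0.23) / 0.8 = ln(2.957) / 0.8 = 1.0840 / 0.8 = 1.355 km

1.36 km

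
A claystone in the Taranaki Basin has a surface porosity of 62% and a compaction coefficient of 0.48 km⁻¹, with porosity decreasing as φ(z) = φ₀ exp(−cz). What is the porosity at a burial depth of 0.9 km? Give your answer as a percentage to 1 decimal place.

φ = φ₀·exp(−c·z) = 0.62 × exp(−0.48 × 0.9) = 0.62 × exp(−0.432)
  = 0.62 × 0.6492 = 0.4025

40.3%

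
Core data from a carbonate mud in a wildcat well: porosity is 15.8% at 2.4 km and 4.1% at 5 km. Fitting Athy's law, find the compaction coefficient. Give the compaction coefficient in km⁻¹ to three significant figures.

0.519 km⁻¹

Athy: φ(Z) = φ₀ e^(−βZ) ⇒ φ₁/φ₂ = e^{β(Z₂−Z₁)} ⇒ β = ln(φ₁/φ₂)/(Z₂−Z₁)
β = ln(0.158/0.041) / (5 − 2.4) = ln(3.854) / 2.6 = 1.3490 / 2.6 = 0.5189 km⁻¹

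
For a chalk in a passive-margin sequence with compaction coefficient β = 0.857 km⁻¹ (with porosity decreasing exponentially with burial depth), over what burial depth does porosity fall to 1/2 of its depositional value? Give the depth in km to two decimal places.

n/n₀ = 1/2 ⇒ exp(−β·z) = 1/2 ⇒ z = ln(2) / β
z = 0.6931 / 0.857 = 0.809 km

0.81 km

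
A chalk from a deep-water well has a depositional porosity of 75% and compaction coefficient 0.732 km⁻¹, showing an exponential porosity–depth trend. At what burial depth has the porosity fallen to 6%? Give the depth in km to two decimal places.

Invert Athy's law: z = ln(n₀/n) / k
z = ln(0.75/0.06) / 0.732 = ln(12.5) / 0.732 = 2.5257 / 0.732 = 3.450 km

3.45 km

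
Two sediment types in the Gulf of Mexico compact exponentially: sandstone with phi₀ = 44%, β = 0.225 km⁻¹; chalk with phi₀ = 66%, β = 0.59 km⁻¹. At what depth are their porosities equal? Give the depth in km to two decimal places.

1.11 km

Set phi₀ₐ e^(−βₐz) = phi₀ᵦ e^(−βᵦz) ⇒ ln(phi₀ₐ/phi₀ᵦ) = (βₐ − βᵦ)·z
z = ln(0.44/0.66) / (0.225 − 0.59) = -0.4055 / -0.365 = 1.111 km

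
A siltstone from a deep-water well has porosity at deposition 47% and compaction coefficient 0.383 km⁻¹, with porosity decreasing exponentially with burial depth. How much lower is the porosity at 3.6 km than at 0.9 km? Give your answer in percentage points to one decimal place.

phi(0.9) = 0.47·e^(−0.383×0.9) = 0.3330
phi(3.6) = 0.47·e^(−0.383×3.6) = 0.1184
Δphi = 0.3330 − 0.1184 = 0.2146

21.5 percentage points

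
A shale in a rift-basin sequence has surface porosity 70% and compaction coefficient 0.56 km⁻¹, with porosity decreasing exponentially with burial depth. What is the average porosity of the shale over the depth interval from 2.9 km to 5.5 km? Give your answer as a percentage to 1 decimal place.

7.3%

⟨phi⟩ = (1/(Z₂−Z₁)) ∫ phi₀ e^(−βZ) dZ = phi₀·(e^(−β·Z₁) − e^(−β·Z₂)) / (β·(Z₂−Z₁))
e^(−0.56×2.9) = 0.1971; e^(−0.56×5.5) = 0.0460
⟨phi⟩ = 0.7 × (0.1971 − 0.0460) / (0.56 × 2.6) = 0.7 × 0.1038 = 0.0727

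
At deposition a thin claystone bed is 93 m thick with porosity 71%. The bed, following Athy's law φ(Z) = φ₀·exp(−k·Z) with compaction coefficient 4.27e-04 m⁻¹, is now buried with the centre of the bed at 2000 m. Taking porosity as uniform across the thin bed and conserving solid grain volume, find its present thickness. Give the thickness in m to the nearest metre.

39 m

Working in km (1 km = 1000 m; k in km⁻¹ = k in m⁻¹ × 1000):
Porosity at 2 km: φ = 0.71·exp(−0.427×2) = 0.3023
Solid-volume conservation: h(1−φ) = h₀(1−φ₀) ⇒ h = h₀·(1−φ₀)/(1−φ)
h = 0.093 × (1 − 0.71)/(1 − 0.3023) = 0.093 × 0.4156 = 0.0387 km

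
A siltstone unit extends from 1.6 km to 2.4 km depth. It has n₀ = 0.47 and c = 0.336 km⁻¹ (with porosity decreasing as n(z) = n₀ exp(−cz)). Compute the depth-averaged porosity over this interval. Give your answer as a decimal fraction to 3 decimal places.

⟨n⟩ = (1/(z₂−z₁)) ∫ n₀ e^(−cz) dz = n₀·(e^(−c·z₁) − e^(−c·z₂)) / (c·(z₂−z₁))
e^(−0.336×1.6) = 0.5841; e^(−0.336×2.4) = 0.4465
⟨n⟩ = 0.47 × (0.5841 − 0.4465) / (0.336 × 0.8) = 0.47 × 0.5122 = 0.2407

0.241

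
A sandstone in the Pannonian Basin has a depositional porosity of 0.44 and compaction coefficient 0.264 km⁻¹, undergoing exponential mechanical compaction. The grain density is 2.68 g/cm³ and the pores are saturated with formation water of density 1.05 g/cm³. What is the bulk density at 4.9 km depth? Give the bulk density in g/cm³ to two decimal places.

2.48 g/cm³

Porosity at depth: phi = 0.44·exp(−0.264×4.9) = 0.44×0.2743 = 0.1207
Bulk density: ρ_b = (1−phi)ρ_g + phi·ρ_f = 0.8793×2.68 + 0.1207×1.05
       = 2.357 + 0.127 = 2.483 g/cm³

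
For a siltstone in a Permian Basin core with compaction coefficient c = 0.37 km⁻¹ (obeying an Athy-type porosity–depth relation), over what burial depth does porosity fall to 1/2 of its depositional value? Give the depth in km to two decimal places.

n/n₀ = 1/2 ⇒ exp(−c·Z) = 1/2 ⇒ Z = ln(2) / c
Z = 0.6931 / 0.37 = 1.873 km

1.87 km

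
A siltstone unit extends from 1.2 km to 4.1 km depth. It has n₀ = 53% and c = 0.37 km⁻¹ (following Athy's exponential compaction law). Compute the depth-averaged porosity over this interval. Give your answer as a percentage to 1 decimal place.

20.8%

⟨n⟩ = (1/(z₂−z₁)) ∫ n₀ e^(−cz) dz = n₀·(e^(−c·z₁) − e^(−c·z₂)) / (c·(z₂−z₁))
e^(−0.37×1.2) = 0.6415; e^(−0.37×4.1) = 0.2194
⟨n⟩ = 0.53 × (0.6415 − 0.2194) / (0.37 × 2.9) = 0.53 × 0.3934 = 0.2085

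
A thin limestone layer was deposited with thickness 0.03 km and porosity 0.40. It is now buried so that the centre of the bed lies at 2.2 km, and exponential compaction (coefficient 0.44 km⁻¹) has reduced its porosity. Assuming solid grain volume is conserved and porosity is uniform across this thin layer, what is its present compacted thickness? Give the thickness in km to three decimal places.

Porosity at 2.2 km: n = 0.4·exp(−0.44×2.2) = 0.1519
Solid-volume conservation: h(1−n) = h₀(1−n₀) ⇒ h = h₀·(1−n₀)/(1−n)
h = 0.03 × (1 − 0.4)/(1 − 0.1519) = 0.03 × 0.7075 = 0.0212 km

0.021 km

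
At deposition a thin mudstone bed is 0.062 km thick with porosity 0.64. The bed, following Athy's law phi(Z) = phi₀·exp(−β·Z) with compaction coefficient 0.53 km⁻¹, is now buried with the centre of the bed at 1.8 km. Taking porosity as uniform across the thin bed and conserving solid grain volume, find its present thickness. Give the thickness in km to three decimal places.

Porosity at 1.8 km: phi = 0.64·exp(−0.53×1.8) = 0.2465
Solid-volume conservation: h(1−phi) = h₀(1−phi₀) ⇒ h = h₀·(1−phi₀)/(1−phi)
h = 0.062 × (1 − 0.64)/(1 − 0.2465) = 0.062 × 0.4778 = 0.0296 km

0.030 km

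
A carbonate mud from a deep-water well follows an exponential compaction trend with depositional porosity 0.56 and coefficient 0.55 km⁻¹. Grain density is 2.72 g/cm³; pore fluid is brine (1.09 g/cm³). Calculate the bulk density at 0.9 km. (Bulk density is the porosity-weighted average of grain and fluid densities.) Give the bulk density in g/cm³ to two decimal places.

2.16 g/cm³

Porosity at depth: phi = 0.56·exp(−0.55×0.9) = 0.56×0.6096 = 0.3414
Bulk density: ρ_b = (1−phi)ρ_g + phi·ρ_f = 0.6586×2.72 + 0.3414×1.09
       = 1.792 + 0.372 = 2.164 g/cm³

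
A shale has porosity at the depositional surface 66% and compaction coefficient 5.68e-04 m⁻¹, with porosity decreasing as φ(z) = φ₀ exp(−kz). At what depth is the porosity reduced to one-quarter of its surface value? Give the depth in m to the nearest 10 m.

2440 m

Working in km (1 km = 1000 m; k in km⁻¹ = k in m⁻¹ × 1000):
φ/φ₀ = 1/4 ⇒ exp(−k·z) = 1/4 ⇒ z = ln(4) / k
z = 1.3863 / 0.568 = 2.441 km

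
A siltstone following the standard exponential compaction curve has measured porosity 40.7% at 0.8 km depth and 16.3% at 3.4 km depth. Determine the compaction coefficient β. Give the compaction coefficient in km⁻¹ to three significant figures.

0.352 km⁻¹

Athy: φ(z) = φ₀ e^(−βz) ⇒ φ₁/φ₂ = e^{β(z₂−z₁)} ⇒ β = ln(φ₁/φ₂)/(z₂−z₁)
β = ln(0.407/0.163) / (3.4 − 0.8) = ln(2.497) / 2.6 = 0.9151 / 2.6 = 0.3519 km⁻¹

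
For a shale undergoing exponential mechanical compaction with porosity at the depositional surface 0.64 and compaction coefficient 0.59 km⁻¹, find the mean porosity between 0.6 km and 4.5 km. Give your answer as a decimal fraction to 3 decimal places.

⟨φ⟩ = (1/(z₂−z₁)) ∫ φ₀ e^(−kz) dz = φ₀·(e^(−k·z₁) − e^(−k·z₂)) / (k·(z₂−z₁))
e^(−0.59×0.6) = 0.7019; e^(−0.59×4.5) = 0.0703
⟨φ⟩ = 0.64 × (0.7019 − 0.0703) / (0.59 × 3.9) = 0.64 × 0.2745 = 0.1757

0.176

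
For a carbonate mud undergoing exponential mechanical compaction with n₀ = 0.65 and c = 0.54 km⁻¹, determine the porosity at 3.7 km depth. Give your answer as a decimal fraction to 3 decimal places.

n = n₀·exp(−c·z) = 0.65 × exp(−0.54 × 3.7) = 0.65 × exp(−1.998)
  = 0.65 × 0.1356 = 0.0881

0.088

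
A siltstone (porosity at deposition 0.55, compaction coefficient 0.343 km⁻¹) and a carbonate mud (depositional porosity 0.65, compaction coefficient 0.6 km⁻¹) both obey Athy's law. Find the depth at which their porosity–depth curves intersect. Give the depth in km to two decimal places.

0.65 km

Set phi₀ₐ e^(−βₐz) = phi₀ᵦ e^(−βᵦz) ⇒ ln(phi₀ₐ/phi₀ᵦ) = (βₐ − βᵦ)·z
z = ln(0.55/0.65) / (0.343 − 0.6) = -0.1671 / -0.257 = 0.650 km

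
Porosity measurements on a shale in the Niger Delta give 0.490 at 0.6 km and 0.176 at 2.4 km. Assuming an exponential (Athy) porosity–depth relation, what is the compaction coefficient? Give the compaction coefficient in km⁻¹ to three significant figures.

0.569 km⁻¹

Athy: φ(z) = φ₀ e^(−cz) ⇒ φ₁/φ₂ = e^{c(z₂−z₁)} ⇒ c = ln(φ₁/φ₂)/(z₂−z₁)
c = ln(0.49/0.176) / (2.4 − 0.6) = ln(2.784) / 1.8 = 1.0239 / 1.8 = 0.5688 km⁻¹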